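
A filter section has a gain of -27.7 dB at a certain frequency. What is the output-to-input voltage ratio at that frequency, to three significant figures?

0.0412

Voltage ratio = 10^(dB/20).
10^(-27.7/20) = 10^(-1.385) = 0.0412.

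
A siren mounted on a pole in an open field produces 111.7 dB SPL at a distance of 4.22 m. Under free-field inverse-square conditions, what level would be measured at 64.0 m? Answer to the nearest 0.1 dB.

Free-field point source: level drops by 20·log₁₀ of the distance ratio.
ΔL = −20·log₁₀(64.0/4.22) = -23.62 dB, so L₂ = 111.7 + (-23.62) = 88.1 dB SPL.

88.1 dB SPL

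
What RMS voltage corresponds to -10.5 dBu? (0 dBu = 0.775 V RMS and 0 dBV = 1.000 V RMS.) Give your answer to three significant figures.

0.231 V

V = 0.775 V × 10^(-10.5/20).
= 0.775 × 0.2985 = 0.231 V.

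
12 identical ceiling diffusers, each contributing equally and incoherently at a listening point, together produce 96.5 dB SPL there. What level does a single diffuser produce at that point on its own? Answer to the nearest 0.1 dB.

12 equal incoherent sources add 10·log₁₀(12) = 10.79 dB over one source.
L_one = 96.5 − 10.79 = 85.7 dB SPL.

85.7 dB SPL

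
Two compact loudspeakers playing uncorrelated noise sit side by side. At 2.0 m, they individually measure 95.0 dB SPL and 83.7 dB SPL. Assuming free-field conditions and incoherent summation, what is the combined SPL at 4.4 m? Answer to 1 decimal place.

Combined at 2.0 m: 10·log₁₀(10^(95.0/10)+10^(83.7/10)) = 95.31 dB SPL.
Then apply −20·log₁₀(4.4/2.0) = -6.85 dB → 88.5 dB SPL.

88.5 dB SPL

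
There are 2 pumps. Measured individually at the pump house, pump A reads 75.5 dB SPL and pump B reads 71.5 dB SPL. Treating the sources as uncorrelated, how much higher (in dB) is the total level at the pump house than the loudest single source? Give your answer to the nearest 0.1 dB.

Add the sources as powers (linear), then convert back to dB:
L_total = 10·log₁₀(10^(75.5/10) + 10^(71.5/10)) = 76.96 dB SPL.
Excess over the loudest (75.5 dB): 76.96 − 75.5 = 1.5 dB.

1.5 dB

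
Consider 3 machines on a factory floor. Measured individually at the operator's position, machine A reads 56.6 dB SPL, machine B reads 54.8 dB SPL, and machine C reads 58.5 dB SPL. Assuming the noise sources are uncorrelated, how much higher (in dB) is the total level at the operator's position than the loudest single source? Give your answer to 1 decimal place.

Uncorrelated sources add in intensity (power), not in dB.
L_total = 10·log₁₀(10^(56.6/10) + 10^(54.8/10) + 10^(58.5/10)) = 61.66 dB SPL.
Excess over the loudest (58.5 dB): 61.66 − 58.5 = 3.2 dB.

3.2 dB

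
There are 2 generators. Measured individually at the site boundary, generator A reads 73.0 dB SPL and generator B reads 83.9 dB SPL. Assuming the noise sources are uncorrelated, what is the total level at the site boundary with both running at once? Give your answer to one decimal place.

Add the sources as powers (linear), then convert back to dB:
L_total = 10·log₁₀(10^(73.0/10) + 10^(83.9/10)) = 10·log₁₀(265400000) = 84.2 dB SPL.

84.2 dB SPL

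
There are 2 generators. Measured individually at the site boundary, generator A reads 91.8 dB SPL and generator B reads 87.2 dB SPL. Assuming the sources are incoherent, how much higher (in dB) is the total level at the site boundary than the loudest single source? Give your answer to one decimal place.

Incoherent sources sum as intensities:
L_total = 10·log₁₀(10^(91.8/10) + 10^(87.2/10)) = 93.09 dB SPL.
Excess over the loudest (91.8 dB): 93.09 − 91.8 = 1.3 dB.

1.3 dB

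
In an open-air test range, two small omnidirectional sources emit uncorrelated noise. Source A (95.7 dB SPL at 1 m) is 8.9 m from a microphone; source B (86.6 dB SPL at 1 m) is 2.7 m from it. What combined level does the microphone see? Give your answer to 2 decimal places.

At the listener: L_A = 95.7 − 20·log₁₀(8.9) = 76.712 dB; L_B = 86.6 − 20·log₁₀(2.7) = 77.973 dB.
Combined: 10·log₁₀(10^(76.712/10)+10^(77.973/10)) = 80.40 dB SPL.

80.40 dB SPL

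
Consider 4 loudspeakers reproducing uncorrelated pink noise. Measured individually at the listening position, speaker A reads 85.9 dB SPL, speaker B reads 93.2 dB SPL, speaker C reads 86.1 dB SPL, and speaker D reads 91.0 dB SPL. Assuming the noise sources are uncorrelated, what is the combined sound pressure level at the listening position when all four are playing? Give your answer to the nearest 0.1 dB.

Uncorrelated sources add in intensity (power), not in dB.
L_total = 10·log₁₀(10^(85.9/10) + 10^(93.2/10) + 10^(86.1/10) + 10^(91.0/10)) = 10·log₁₀(4145000000) = 96.2 dB SPL.

96.2 dB SPL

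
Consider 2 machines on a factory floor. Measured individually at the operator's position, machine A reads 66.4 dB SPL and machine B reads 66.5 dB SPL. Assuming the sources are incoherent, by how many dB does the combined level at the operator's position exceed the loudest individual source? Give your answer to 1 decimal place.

3.0 dB

Add the sources as powers (linear), then convert back to dB:
L_total = 10·log₁₀(10^(66.4/10) + 10^(66.5/10)) = 69.46 dB SPL.
Excess over the loudest (66.5 dB): 69.46 − 66.5 = 3.0 dB.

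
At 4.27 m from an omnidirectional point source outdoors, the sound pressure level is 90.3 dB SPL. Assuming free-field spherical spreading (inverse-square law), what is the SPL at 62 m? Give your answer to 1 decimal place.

67.1 dB SPL

Free-field point source: level drops by 20·log₁₀ of the distance ratio.
ΔL = −20·log₁₀(62/4.27) = -23.24 dB, so L₂ = 90.3 + (-23.24) = 67.1 dB SPL.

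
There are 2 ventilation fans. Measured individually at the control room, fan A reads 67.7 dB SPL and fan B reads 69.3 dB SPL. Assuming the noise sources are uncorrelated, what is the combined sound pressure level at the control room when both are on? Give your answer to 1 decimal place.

71.6 dB SPL

Uncorrelated sources add in intensity (power), not in dB.
L_total = 10·log₁₀(10^(67.7/10) + 10^(69.3/10)) = 10·log₁₀(14400000) = 71.6 dB SPL.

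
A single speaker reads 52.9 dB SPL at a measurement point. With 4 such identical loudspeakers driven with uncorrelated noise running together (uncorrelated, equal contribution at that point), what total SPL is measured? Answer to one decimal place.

4 equal incoherent sources raise the level by 10·log₁₀(4) = 6.02 dB.
L_total = 52.9 + 6.02 = 58.9 dB SPL.

58.9 dB SPL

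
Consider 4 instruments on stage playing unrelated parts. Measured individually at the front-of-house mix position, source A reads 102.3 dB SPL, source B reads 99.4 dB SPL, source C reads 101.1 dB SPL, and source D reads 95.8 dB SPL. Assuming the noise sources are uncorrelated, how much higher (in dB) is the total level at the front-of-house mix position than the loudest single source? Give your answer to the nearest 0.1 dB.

4.0 dB

Uncorrelated sources add in intensity (power), not in dB.
L_total = 10·log₁₀(10^(102.3/10) + 10^(99.4/10) + 10^(101.1/10) + 10^(95.8/10)) = 106.27 dB SPL.
Excess over the loudest (102.3 dB): 106.27 − 102.3 = 4.0 dB.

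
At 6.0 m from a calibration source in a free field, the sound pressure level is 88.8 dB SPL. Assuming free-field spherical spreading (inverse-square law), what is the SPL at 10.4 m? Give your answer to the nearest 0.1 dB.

84.0 dB SPL

Free-field point source: level drops by 20·log₁₀ of the distance ratio.
ΔL = −20·log₁₀(10.4/6.0) = -4.78 dB, so L₂ = 88.8 + (-4.78) = 84.0 dB SPL.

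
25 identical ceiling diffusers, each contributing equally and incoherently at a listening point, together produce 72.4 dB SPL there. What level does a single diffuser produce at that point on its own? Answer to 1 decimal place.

25 equal incoherent sources add 10·log₁₀(25) = 13.98 dB over one source.
L_one = 72.4 − 13.98 = 58.4 dB SPL.

58.4 dB SPL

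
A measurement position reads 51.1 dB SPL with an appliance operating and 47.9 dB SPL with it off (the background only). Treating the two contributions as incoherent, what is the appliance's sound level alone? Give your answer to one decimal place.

48.3 dB SPL

Subtract intensities: L_src = 10·log₁₀(10^(L_total/10) − 10^(L_bg/10)).
L_src = 10·log₁₀(10^(51.1/10) − 10^(47.9/10)) = 10·log₁₀(67170) = 48.3 dB SPL.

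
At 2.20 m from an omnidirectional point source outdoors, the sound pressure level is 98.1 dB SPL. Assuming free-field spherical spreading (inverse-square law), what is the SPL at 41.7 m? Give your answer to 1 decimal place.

72.5 dB SPL

Inverse-square spreading gives ΔL = −20·log₁₀(d₂/d₁).
ΔL = −20·log₁₀(41.7/2.20) = -25.55 dB, so L₂ = 98.1 + (-25.55) = 72.5 dB SPL.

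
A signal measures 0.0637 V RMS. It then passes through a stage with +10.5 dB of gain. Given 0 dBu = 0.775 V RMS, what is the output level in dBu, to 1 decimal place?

-11.2 dBu

Input level: 20·log₁₀(0.0637/0.775) = -21.70 dBu.
Output: -21.70 + 10.5 = -11.2 dBu.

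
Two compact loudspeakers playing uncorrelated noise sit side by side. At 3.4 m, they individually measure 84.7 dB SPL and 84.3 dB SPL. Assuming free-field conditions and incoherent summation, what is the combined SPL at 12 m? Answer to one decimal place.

76.6 dB SPL

Combined at 3.4 m: 10·log₁₀(10^(84.7/10)+10^(84.3/10)) = 87.51 dB SPL.
Then apply −20·log₁₀(12/3.4) = -10.95 dB → 76.6 dB SPL.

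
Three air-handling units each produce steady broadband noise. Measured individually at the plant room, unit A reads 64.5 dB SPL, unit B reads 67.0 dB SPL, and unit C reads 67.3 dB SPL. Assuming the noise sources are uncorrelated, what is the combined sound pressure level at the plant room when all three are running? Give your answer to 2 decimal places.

71.21 dB SPL

Uncorrelated sources add in intensity (power), not in dB.
L_total = 10·log₁₀(10^(64.5/10) + 10^(67.0/10) + 10^(67.3/10)) = 10·log₁₀(13200000) = 71.21 dB SPL.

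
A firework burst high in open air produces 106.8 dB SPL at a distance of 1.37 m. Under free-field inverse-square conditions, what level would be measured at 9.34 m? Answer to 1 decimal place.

90.1 dB SPL

Free-field point source: level drops by 20·log₁₀ of the distance ratio.
ΔL = −20·log₁₀(9.34/1.37) = -16.67 dB, so L₂ = 106.8 + (-16.67) = 90.1 dB SPL.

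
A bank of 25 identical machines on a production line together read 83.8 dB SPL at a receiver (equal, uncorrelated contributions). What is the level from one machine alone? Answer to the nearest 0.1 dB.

69.8 dB SPL

25 equal incoherent sources add 10·log₁₀(25) = 13.98 dB over one source.
L_one = 83.8 − 13.98 = 69.8 dB SPL.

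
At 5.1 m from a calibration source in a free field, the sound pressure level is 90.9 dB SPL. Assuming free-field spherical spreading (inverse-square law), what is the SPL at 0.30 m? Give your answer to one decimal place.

115.5 dB SPL

Inverse-square spreading gives ΔL = −20·log₁₀(d₂/d₁).
ΔL = −20·log₁₀(0.30/5.1) = 24.61 dB, so L₂ = 90.9 + (24.61) = 115.5 dB SPL.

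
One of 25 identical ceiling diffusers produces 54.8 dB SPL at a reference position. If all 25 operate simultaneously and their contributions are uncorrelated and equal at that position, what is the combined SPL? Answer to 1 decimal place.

25 equal incoherent sources raise the level by 10·log₁₀(25) = 13.98 dB.
L_total = 54.8 + 13.98 = 68.8 dB SPL.

68.8 dB SPL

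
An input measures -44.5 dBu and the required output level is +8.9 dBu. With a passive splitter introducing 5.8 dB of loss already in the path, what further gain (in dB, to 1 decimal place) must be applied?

The required make-up gain is the shortfall in the dB sum.
G = +8.9 − (-44.5) + 5.8 = 59.2 dB.

59.2 dB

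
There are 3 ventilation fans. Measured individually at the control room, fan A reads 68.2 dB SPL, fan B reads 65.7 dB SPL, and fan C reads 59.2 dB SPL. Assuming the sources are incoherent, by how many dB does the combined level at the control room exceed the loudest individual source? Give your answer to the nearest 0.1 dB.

Uncorrelated sources add in intensity (power), not in dB.
L_total = 10·log₁₀(10^(68.2/10) + 10^(65.7/10) + 10^(59.2/10)) = 70.47 dB SPL.
Excess over the loudest (68.2 dB): 70.47 − 68.2 = 2.3 dB.

2.3 dB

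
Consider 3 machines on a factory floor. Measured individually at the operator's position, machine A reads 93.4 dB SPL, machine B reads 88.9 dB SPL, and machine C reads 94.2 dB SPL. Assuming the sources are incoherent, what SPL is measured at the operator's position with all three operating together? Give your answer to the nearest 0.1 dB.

97.5 dB SPL

Incoherent sources sum as intensities:
L_total = 10·log₁₀(10^(93.4/10) + 10^(88.9/10) + 10^(94.2/10)) = 10·log₁₀(5594000000) = 97.5 dB SPL.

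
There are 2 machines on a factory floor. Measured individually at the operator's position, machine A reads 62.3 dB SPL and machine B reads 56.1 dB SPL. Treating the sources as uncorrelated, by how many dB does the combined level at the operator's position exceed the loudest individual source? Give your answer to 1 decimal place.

Uncorrelated sources add in intensity (power), not in dB.
L_total = 10·log₁₀(10^(62.3/10) + 10^(56.1/10)) = 63.23 dB SPL.
Excess over the loudest (62.3 dB): 63.23 − 62.3 = 0.9 dB.

0.9 dB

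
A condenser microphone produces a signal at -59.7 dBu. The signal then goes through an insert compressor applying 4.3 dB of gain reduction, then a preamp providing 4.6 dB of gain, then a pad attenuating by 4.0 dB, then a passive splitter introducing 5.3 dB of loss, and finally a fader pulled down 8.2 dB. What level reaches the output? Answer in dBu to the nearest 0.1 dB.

In dB, series stages simply add:
-59.7 − 4.3 + 4.6 − 4.0 − 5.3 − 8.2 = -76.9 dBu.

-76.9 dBu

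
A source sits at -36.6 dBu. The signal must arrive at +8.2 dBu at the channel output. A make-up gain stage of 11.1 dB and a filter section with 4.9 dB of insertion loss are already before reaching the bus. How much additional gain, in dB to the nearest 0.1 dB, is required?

The required make-up gain is the shortfall in the dB sum.
G = +8.2 − (-36.6) − 11.1 + 4.9 = 38.6 dB.

38.6 dB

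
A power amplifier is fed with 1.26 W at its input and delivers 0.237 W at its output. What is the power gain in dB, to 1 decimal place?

For a power ratio, dB = 10·log₁₀(P₂/P₁).
10·log₁₀(0.237/1.26) = 10·log₁₀(0.1881) = -7.3 dB.

-7.3 dB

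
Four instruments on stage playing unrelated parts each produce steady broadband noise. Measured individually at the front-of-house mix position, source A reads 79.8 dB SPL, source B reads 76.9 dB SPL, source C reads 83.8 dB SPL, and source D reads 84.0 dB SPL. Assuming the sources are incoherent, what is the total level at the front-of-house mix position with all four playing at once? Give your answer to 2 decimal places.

Add the sources as powers (linear), then convert back to dB:
L_total = 10·log₁₀(10^(79.8/10) + 10^(76.9/10) + 10^(83.8/10) + 10^(84.0/10)) = 10·log₁₀(635500000) = 88.03 dB SPL.

88.03 dB SPL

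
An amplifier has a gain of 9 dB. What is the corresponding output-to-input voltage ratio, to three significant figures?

2.82

Voltage ratio = 10^(dB/20).
10^(9/20) = 10^(0.4500) = 2.82.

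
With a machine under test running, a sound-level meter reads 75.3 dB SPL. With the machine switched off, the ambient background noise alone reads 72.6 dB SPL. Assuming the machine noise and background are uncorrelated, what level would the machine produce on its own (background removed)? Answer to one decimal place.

72.0 dB SPL

Remove the background by subtracting linear intensities:
L_src = 10·log₁₀(10^(75.3/10) − 10^(72.6/10)) = 10·log₁₀(15690000) = 72.0 dB SPL.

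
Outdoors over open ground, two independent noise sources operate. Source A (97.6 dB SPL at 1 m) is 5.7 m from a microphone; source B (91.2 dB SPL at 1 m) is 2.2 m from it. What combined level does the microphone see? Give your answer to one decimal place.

At the listener: L_A = 97.6 − 20·log₁₀(5.7) = 82.48 dB; L_B = 91.2 − 20·log₁₀(2.2) = 84.35 dB.
Combined: 10·log₁₀(10^(82.48/10)+10^(84.35/10)) = 86.5 dB SPL.

86.5 dB SPL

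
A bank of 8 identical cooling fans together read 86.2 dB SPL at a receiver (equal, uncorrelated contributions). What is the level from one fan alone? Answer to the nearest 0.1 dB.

8 equal incoherent sources add 10·log₁₀(8) = 9.03 dB over one source.
L_one = 86.2 − 9.03 = 77.2 dB SPL.

77.2 dB SPL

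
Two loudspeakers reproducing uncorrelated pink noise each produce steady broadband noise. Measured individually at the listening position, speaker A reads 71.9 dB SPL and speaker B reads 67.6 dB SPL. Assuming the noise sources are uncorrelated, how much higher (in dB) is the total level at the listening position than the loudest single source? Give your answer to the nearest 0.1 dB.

Incoherent sources sum as intensities:
L_total = 10·log₁₀(10^(71.9/10) + 10^(67.6/10)) = 73.27 dB SPL.
Excess over the loudest (71.9 dB): 73.27 − 71.9 = 1.4 dB.

1.4 dB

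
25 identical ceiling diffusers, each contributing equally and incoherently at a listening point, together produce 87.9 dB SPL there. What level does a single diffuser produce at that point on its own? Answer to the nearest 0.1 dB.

73.9 dB SPL

25 equal incoherent sources add 10·log₁₀(25) = 13.98 dB over one source.
L_one = 87.9 − 13.98 = 73.9 dB SPL.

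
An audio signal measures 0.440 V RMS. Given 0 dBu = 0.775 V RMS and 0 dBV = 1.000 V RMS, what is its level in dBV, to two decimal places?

dBV = 20·log₁₀(V / 1.000 V).
20·log₁₀(0.440/1.000) = -7.13 dBV.

-7.13 dBV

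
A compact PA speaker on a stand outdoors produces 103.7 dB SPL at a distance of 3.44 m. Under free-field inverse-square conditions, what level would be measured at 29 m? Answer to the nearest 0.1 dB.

Inverse-square spreading gives ΔL = −20·log₁₀(d₂/d₁).
ΔL = −20·log₁₀(29/3.44) = -18.52 dB, so L₂ = 103.7 + (-18.52) = 85.2 dB SPL.

85.2 dB SPL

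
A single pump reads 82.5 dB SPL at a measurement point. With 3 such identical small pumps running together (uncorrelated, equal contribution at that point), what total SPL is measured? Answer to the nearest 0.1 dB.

3 equal incoherent sources raise the level by 10·log₁₀(3) = 4.77 dB.
L_total = 82.5 + 4.77 = 87.3 dB SPL.

87.3 dB SPL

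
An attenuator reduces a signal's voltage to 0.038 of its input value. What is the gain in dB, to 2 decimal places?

Voltage is an amplitude quantity, so gain = 20·log₁₀(V_out/V_in).
20·log₁₀(0.038) = -28.40 dB.

-28.40 dB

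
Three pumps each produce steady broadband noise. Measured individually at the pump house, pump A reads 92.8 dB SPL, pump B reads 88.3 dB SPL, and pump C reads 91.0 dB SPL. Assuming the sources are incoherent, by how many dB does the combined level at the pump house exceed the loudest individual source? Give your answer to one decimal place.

3.0 dB

Uncorrelated sources add in intensity (power), not in dB.
L_total = 10·log₁₀(10^(92.8/10) + 10^(88.3/10) + 10^(91.0/10)) = 95.84 dB SPL.
Excess over the loudest (92.8 dB): 95.84 − 92.8 = 3.0 dB.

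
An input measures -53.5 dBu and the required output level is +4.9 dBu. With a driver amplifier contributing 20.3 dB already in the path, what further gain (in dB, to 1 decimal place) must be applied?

38.1 dB

The required make-up gain is the shortfall in the dB sum.
G = +4.9 − (-53.5) − 20.3 = 38.1 dB.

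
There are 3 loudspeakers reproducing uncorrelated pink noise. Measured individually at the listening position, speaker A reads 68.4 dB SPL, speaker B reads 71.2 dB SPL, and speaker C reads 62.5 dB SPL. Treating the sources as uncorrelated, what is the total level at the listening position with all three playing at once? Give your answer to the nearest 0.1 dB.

73.4 dB SPL

Incoherent sources sum as intensities:
L_total = 10·log₁₀(10^(68.4/10) + 10^(71.2/10) + 10^(62.5/10)) = 10·log₁₀(21880000) = 73.4 dB SPL.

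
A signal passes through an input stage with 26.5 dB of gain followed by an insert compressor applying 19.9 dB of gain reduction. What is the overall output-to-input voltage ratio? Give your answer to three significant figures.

Net gain = 26.5 + (−19.9) = 6.6 dB.
Voltage ratio = 10^(6.6/20) = 2.14.

2.14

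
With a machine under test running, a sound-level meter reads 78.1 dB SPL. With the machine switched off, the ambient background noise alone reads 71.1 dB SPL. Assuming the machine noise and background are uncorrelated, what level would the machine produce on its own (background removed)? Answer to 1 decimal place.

77.1 dB SPL

Subtract intensities: L_src = 10·log₁₀(10^(L_total/10) − 10^(L_bg/10)).
L_src = 10·log₁₀(10^(78.1/10) − 10^(71.1/10)) = 10·log₁₀(51680000) = 77.1 dB SPL.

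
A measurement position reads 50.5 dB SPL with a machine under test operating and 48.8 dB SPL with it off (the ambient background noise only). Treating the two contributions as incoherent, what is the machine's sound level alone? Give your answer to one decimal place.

45.6 dB SPL

Background correction is a power subtraction:
L_src = 10·log₁₀(10^(50.5/10) − 10^(48.8/10)) = 10·log₁₀(36340) = 45.6 dB SPL.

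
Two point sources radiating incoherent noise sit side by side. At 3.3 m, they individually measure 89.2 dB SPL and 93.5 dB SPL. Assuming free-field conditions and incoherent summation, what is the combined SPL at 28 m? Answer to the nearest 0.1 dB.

Combined at 3.3 m: 10·log₁₀(10^(89.2/10)+10^(93.5/10)) = 94.87 dB SPL.
Then apply −20·log₁₀(28/3.3) = -18.57 dB → 76.3 dB SPL.

76.3 dB SPL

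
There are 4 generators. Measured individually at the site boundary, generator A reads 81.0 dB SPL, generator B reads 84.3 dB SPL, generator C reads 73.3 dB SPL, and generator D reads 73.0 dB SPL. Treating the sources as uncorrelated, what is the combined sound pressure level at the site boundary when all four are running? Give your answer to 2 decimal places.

86.40 dB SPL

Uncorrelated sources add in intensity (power), not in dB.
L_total = 10·log₁₀(10^(81.0/10) + 10^(84.3/10) + 10^(73.3/10) + 10^(73.0/10)) = 10·log₁₀(436400000) = 86.40 dB SPL.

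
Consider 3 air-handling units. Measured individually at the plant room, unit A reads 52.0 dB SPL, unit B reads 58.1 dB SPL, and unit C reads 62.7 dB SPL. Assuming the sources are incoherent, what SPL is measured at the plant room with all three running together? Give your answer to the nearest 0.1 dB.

Add the sources as powers (linear), then convert back to dB:
L_total = 10·log₁₀(10^(52.0/10) + 10^(58.1/10) + 10^(62.7/10)) = 10·log₁₀(2666000) = 64.3 dB SPL.

64.3 dB SPL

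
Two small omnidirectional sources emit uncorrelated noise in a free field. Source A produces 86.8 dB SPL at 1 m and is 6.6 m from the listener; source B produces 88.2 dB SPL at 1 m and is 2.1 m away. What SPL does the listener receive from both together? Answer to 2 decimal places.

At the listener: L_A = 86.8 − 20·log₁₀(6.6) = 70.409 dB; L_B = 88.2 − 20·log₁₀(2.1) = 81.756 dB.
Combined: 10·log₁₀(10^(70.409/10)+10^(81.756/10)) = 82.06 dB SPL.

82.06 dB SPL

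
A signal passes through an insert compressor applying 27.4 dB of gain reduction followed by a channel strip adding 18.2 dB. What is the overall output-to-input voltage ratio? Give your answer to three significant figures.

0.347

Net gain = (−27.4) + 18.2 = -9.2 dB.
Voltage ratio = 10^(-9.2/20) = 0.347.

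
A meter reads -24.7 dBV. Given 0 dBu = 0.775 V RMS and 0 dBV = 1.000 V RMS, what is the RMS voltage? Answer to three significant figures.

V = 1.000 V × 10^(-24.7/20).
= 1.000 × 0.05821 = 0.0582 V.

0.0582 V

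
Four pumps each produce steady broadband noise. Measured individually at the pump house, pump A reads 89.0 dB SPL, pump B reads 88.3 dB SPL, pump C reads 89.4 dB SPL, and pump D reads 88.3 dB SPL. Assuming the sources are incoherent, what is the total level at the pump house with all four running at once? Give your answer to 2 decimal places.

Uncorrelated sources add in intensity (power), not in dB.
L_total = 10·log₁₀(10^(89.0/10) + 10^(88.3/10) + 10^(89.4/10) + 10^(88.3/10)) = 10·log₁₀(3017000000) = 94.80 dB SPL.

94.80 dB SPL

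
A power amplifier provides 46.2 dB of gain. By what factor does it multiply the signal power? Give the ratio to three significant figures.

Power ratio = 10^(dB/10).
10^(46.2/10) = 10^(4.620) = 41700.

41700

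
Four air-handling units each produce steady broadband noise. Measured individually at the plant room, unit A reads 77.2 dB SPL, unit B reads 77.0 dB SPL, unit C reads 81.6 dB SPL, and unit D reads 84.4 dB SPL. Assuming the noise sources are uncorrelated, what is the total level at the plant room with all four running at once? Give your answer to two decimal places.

Incoherent sources sum as intensities:
L_total = 10·log₁₀(10^(77.2/10) + 10^(77.0/10) + 10^(81.6/10) + 10^(84.4/10)) = 10·log₁₀(522600000) = 87.18 dB SPL.

87.18 dB SPL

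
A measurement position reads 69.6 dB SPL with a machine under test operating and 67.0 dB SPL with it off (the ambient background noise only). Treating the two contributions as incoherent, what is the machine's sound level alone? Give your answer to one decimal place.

66.1 dB SPL

Remove the background by subtracting linear intensities:
L_src = 10·log₁₀(10^(69.6/10) − 10^(67.0/10)) = 10·log₁₀(4108000) = 66.1 dB SPL.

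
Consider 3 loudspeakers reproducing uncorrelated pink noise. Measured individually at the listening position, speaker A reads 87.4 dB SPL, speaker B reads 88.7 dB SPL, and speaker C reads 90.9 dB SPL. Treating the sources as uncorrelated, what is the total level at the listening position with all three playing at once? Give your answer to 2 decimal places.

94.02 dB SPL

Add the sources as powers (linear), then convert back to dB:
L_total = 10·log₁₀(10^(87.4/10) + 10^(88.7/10) + 10^(90.9/10)) = 10·log₁₀(2521000000) = 94.02 dB SPL.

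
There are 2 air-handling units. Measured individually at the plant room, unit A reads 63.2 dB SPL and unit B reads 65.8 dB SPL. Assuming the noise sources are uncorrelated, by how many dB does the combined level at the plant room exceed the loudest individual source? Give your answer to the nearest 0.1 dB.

1.9 dB

Add the sources as powers (linear), then convert back to dB:
L_total = 10·log₁₀(10^(63.2/10) + 10^(65.8/10)) = 67.70 dB SPL.
Excess over the loudest (65.8 dB): 67.70 − 65.8 = 1.9 dB.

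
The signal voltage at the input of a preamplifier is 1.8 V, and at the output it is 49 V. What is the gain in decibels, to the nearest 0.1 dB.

Voltage ratio → dB uses the 20·log₁₀ form:
20·log₁₀(49/1.8) = 20·log₁₀(27.22) = 28.7 dB.

28.7 dB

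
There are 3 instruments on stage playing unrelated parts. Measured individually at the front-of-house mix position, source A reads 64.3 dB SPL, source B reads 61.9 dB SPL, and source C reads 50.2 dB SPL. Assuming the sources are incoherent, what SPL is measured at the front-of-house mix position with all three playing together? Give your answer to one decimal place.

66.4 dB SPL

Uncorrelated sources add in intensity (power), not in dB.
L_total = 10·log₁₀(10^(64.3/10) + 10^(61.9/10) + 10^(50.2/10)) = 10·log₁₀(4345000) = 66.4 dB SPL.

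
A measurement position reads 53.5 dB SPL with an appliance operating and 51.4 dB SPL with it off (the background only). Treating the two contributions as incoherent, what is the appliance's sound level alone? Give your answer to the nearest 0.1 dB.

49.3 dB SPL

Remove the background by subtracting linear intensities:
L_src = 10·log₁₀(10^(53.5/10) − 10^(51.4/10)) = 10·log₁₀(85830) = 49.3 dB SPL.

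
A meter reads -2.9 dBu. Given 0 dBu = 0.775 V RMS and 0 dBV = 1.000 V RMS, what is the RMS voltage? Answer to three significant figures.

0.555 V

V = 0.775 V × 10^(-2.9/20).
= 0.775 × 0.7161 = 0.555 V.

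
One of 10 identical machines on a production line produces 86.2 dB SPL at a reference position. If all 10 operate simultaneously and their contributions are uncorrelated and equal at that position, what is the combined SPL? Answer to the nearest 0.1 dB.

96.2 dB SPL

10 equal incoherent sources raise the level by 10·log₁₀(10) = 10.00 dB.
L_total = 86.2 + 10.00 = 96.2 dB SPL.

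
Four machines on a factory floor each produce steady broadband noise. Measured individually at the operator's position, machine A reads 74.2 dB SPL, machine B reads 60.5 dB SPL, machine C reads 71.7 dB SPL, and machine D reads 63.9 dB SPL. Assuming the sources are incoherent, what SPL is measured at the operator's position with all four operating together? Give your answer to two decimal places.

76.50 dB SPL

Uncorrelated sources add in intensity (power), not in dB.
L_total = 10·log₁₀(10^(74.2/10) + 10^(60.5/10) + 10^(71.7/10) + 10^(63.9/10)) = 10·log₁₀(44670000) = 76.50 dB SPL.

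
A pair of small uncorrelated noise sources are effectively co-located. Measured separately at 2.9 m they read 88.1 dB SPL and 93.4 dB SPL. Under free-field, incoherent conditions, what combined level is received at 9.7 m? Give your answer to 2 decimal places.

84.04 dB SPL

Combined at 2.9 m: 10·log₁₀(10^(88.1/10)+10^(93.4/10)) = 94.523 dB SPL.
Then apply −20·log₁₀(9.7/2.9) = -10.487 dB → 84.04 dB SPL.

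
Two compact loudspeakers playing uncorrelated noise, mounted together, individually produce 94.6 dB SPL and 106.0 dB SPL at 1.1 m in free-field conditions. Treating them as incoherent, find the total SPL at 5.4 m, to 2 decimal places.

Combined at 1.1 m: 10·log₁₀(10^(94.6/10)+10^(106.0/10)) = 106.304 dB SPL.
Then apply −20·log₁₀(5.4/1.1) = -13.820 dB → 92.48 dB SPL.

92.48 dB SPL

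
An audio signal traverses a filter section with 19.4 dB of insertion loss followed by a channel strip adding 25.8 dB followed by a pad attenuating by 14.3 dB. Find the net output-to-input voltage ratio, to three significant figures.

0.403

Net gain = (−19.4) + 25.8 + (−14.3) = -7.9 dB.
Voltage ratio = 10^(-7.9/20) = 0.403.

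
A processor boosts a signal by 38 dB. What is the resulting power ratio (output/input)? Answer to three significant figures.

6310

Power ratio = 10^(dB/10).
10^(38/10) = 10^(3.800) = 6310.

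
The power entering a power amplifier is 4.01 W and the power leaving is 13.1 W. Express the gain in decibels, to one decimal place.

5.1 dB

Power is a power quantity, so gain = 10·log₁₀(P_out/P_in).
10·log₁₀(13.1/4.01) = 10·log₁₀(3.267) = 5.1 dB.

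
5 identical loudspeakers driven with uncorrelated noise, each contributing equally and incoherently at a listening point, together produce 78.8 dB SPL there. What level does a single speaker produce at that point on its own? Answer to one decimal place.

5 equal incoherent sources add 10·log₁₀(5) = 6.99 dB over one source.
L_one = 78.8 − 6.99 = 71.8 dB SPL.

71.8 dB SPL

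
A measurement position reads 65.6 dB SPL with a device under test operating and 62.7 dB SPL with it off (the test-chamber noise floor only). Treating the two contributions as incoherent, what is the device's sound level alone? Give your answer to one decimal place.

Subtract intensities: L_src = 10·log₁₀(10^(L_total/10) − 10^(L_bg/10)).
L_src = 10·log₁₀(10^(65.6/10) − 10^(62.7/10)) = 10·log₁₀(1769000) = 62.5 dB SPL.

62.5 dB SPL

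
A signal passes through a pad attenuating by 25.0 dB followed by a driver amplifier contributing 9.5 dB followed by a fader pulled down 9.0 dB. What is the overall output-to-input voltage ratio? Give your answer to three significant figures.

Net gain = (−25.0) + 9.5 + (−9.0) = -24.5 dB.
Voltage ratio = 10^(-24.5/20) = 0.0596.

0.0596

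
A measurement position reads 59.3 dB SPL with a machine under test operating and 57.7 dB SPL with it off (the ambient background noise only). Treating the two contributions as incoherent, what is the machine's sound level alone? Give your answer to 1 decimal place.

Remove the background by subtracting linear intensities:
L_src = 10·log₁₀(10^(59.3/10) − 10^(57.7/10)) = 10·log₁₀(262300) = 54.2 dB SPL.

54.2 dB SPL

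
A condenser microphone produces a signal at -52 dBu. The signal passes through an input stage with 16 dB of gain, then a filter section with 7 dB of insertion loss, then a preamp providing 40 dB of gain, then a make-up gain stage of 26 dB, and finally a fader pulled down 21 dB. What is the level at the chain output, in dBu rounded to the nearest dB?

In dB, series stages simply add:
-52 + 16 − 7 + 40 + 26 − 21 = +2 dBu.

+2 dBu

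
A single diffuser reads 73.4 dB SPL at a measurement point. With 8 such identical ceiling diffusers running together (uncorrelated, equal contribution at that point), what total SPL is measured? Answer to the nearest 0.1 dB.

82.4 dB SPL

8 equal incoherent sources raise the level by 10·log₁₀(8) = 9.03 dB.
L_total = 73.4 + 9.03 = 82.4 dB SPL.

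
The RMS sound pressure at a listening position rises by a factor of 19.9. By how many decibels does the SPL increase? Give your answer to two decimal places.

SPL change from a pressure ratio uses the 20·log₁₀ form:
20·log₁₀(19.9) = 25.98 dB.

25.98 dB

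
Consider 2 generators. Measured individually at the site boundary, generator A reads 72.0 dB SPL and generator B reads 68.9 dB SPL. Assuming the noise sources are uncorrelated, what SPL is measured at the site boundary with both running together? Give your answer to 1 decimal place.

Add the sources as powers (linear), then convert back to dB:
L_total = 10·log₁₀(10^(72.0/10) + 10^(68.9/10)) = 10·log₁₀(23610000) = 73.7 dB SPL.

73.7 dB SPL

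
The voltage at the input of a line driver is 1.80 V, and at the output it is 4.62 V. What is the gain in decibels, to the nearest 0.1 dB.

For a voltage ratio, dB = 20·log₁₀(V₂/V₁).
20·log₁₀(4.62/1.80) = 20·log₁₀(2.567) = 8.2 dB.

8.2 dB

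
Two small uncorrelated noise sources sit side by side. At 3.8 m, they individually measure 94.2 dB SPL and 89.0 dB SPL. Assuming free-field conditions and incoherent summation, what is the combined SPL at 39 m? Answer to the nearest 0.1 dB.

Combined at 3.8 m: 10·log₁₀(10^(94.2/10)+10^(89.0/10)) = 95.35 dB SPL.
Then apply −20·log₁₀(39/3.8) = -20.23 dB → 75.1 dB SPL.

75.1 dB SPL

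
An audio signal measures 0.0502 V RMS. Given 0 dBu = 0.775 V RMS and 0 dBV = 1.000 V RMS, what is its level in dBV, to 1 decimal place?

dBV = 20·log₁₀(V / 1.000 V).
20·log₁₀(0.0502/1.000) = -26.0 dBV.

-26.0 dBV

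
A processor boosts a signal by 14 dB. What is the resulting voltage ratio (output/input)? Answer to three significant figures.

5.01

Voltage ratio = 10^(dB/20).
10^(14/20) = 10^(0.7000) = 5.01.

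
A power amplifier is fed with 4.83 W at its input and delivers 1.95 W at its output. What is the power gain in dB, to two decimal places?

For a power ratio, dB = 10·log₁₀(P₂/P₁).
10·log₁₀(1.95/4.83) = 10·log₁₀(0.4037) = -3.94 dB.

-3.94 dB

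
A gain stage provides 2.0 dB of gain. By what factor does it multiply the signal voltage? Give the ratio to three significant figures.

1.26

Voltage ratio = 10^(dB/20).
10^(2.0/20) = 10^(0.1000) = 1.26.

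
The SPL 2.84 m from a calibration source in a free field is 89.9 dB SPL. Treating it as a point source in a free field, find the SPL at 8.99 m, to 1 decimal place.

Inverse-square spreading gives ΔL = −20·log₁₀(d₂/d₁).
ΔL = −20·log₁₀(8.99/2.84) = -10.01 dB, so L₂ = 89.9 + (-10.01) = 79.9 dB SPL.

79.9 dB SPL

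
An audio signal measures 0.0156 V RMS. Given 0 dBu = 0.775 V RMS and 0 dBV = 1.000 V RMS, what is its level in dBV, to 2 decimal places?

-36.14 dBV

dBV = 20·log₁₀(V / 1.000 V).
20·log₁₀(0.0156/1.000) = -36.14 dBV.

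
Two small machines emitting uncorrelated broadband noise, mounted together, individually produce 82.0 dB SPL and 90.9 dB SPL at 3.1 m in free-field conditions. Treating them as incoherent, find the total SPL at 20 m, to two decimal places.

75.23 dB SPL

Combined at 3.1 m: 10·log₁₀(10^(82.0/10)+10^(90.9/10)) = 91.426 dB SPL.
Then apply −20·log₁₀(20/3.1) = -16.193 dB → 75.23 dB SPL.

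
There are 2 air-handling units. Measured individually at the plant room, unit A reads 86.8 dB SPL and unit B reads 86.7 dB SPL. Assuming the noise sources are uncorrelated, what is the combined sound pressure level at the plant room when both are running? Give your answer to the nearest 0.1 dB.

89.8 dB SPL

Uncorrelated sources add in intensity (power), not in dB.
L_total = 10·log₁₀(10^(86.8/10) + 10^(86.7/10)) = 10·log₁₀(946400000) = 89.8 dB SPL.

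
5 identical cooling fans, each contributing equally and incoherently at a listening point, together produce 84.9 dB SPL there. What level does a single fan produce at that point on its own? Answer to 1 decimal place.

77.9 dB SPL

5 equal incoherent sources add 10·log₁₀(5) = 6.99 dB over one source.
L_one = 84.9 − 6.99 = 77.9 dB SPL.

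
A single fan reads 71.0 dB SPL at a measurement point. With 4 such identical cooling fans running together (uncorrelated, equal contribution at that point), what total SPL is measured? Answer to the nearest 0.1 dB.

77.0 dB SPL

4 equal incoherent sources raise the level by 10·log₁₀(4) = 6.02 dB.
L_total = 71.0 + 6.02 = 77.0 dB SPL.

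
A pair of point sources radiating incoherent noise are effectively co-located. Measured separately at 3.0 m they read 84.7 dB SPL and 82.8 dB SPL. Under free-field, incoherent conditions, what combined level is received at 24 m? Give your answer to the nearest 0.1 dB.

Combined at 3.0 m: 10·log₁₀(10^(84.7/10)+10^(82.8/10)) = 86.86 dB SPL.
Then apply −20·log₁₀(24/3.0) = -18.06 dB → 68.8 dB SPL.

68.8 dB SPL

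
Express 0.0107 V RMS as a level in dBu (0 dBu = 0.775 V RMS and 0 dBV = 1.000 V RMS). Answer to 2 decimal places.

dBu = 20·log₁₀(V / 0.775 V).
20·log₁₀(0.0107/0.775) = -37.20 dBu.

-37.20 dBu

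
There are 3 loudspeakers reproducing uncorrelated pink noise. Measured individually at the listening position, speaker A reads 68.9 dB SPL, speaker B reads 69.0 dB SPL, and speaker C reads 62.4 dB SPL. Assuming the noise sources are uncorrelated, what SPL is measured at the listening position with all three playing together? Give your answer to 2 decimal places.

Incoherent sources sum as intensities:
L_total = 10·log₁₀(10^(68.9/10) + 10^(69.0/10) + 10^(62.4/10)) = 10·log₁₀(17440000) = 72.42 dB SPL.

72.42 dB SPL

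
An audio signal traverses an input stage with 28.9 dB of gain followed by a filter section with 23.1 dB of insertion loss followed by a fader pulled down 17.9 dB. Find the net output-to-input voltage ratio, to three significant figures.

Net gain = 28.9 + (−23.1) + (−17.9) = -12.1 dB.
Voltage ratio = 10^(-12.1/20) = 0.248.

0.248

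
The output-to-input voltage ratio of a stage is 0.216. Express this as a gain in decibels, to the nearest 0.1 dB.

-13.3 dB

Voltage is an amplitude quantity, so gain = 20·log₁₀(V_out/V_in).
20·log₁₀(0.216) = -13.3 dB.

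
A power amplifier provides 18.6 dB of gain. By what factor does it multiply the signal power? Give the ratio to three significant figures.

72.4

Power ratio = 10^(dB/10).
10^(18.6/10) = 10^(1.860) = 72.4.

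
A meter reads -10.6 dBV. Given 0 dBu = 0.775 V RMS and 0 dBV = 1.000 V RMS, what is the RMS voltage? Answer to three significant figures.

V = 1.000 V × 10^(-10.6/20).
= 1.000 × 0.2951 = 0.295 V.

0.295 V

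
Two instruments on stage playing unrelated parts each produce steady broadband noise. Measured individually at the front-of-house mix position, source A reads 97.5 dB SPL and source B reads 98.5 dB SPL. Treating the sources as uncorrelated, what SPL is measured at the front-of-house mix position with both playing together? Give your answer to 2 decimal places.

101.04 dB SPL

Uncorrelated sources add in intensity (power), not in dB.
L_total = 10·log₁₀(10^(97.5/10) + 10^(98.5/10)) = 10·log₁₀(12703000000) = 101.04 dB SPL.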